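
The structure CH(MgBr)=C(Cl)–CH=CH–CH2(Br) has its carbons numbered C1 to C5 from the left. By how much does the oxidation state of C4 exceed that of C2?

C4: 3C, 1H → 0 − 1 = -1
C2: 3C, 1Cl → 0 + 1 = +1
Difference: -1 − (+1) = -2.

-2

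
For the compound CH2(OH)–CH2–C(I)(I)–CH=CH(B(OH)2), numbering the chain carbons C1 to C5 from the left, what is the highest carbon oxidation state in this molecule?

Tallying each carbon's bonds:
C1: 1C, 2H, 1O → 0 − 2 + 1 = -1
C2: 2C, 2H → 0 − 2 = -2
C3: 2C, 2I → 0 + 2 = +2
C4: 3C, 1H → 0 − 1 = -1
C5: 2C, 1H, 1B → 0 − 1 − 1 = -2
The highest value is +2.

+2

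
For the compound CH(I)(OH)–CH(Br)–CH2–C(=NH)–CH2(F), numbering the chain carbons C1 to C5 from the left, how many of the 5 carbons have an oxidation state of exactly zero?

1

Tallying each carbon's bonds:
C1: 1C, 1H, 1O, 1I → 0 − 1 + 1 + 1 = +1
C2: 2C, 1H, 1Br → 0 − 1 + 1 = 0
C3: 2C, 2H → 0 − 2 = -2
C4: 2C, 2N → 0 + 2 = +2
C5: 1C, 2H, 1F → 0 − 2 + 1 = -1
1 carbon (C2) meets the condition.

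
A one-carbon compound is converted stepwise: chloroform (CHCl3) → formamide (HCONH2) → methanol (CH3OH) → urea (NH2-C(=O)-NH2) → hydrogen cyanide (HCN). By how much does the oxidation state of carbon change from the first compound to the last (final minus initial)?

0

Carbon oxidation states along the series — chloroform: +2, formamide: +2, methanol: -2, urea: +4, hydrogen cyanide: +2.
Net change = +2 − (+2) = 0.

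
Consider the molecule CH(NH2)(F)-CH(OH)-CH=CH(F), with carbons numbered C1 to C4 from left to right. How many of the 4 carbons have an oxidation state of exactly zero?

2

Assign +1 per bond to O/N/halogen, −1 per bond to H or an electropositive element, and 0 per bond to carbon. Tallying each carbon:
C1: 1C, 1H, 1N, 1F → 0 − 1 + 1 + 1 = +1
C2: 2C, 1H, 1O → 0 − 1 + 1 = 0
C3: 3C, 1H → 0 − 1 = -1
C4: 2C, 1H, 1F → 0 − 1 + 1 = 0
2 carbons (C2, C4) meet the condition.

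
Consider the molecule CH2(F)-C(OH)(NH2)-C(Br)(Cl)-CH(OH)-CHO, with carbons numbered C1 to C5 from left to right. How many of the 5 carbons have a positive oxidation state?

Assign +1 per bond to O/N/halogen, −1 per bond to H or an electropositive element, and 0 per bond to carbon. Tallying each carbon:
C1: 1C, 2H, 1F → 0 − 2 + 1 = -1
C2: 2C, 1O, 1N → 0 + 1 + 1 = +2
C3: 2C, 1Cl, 1Br → 0 + 1 + 1 = +2
C4: 2C, 1H, 1O → 0 − 1 + 1 = 0
C5: 1C, 1H, 2O → 0 − 1 + 2 = +1
3 carbons (C2, C3, C5) meet the condition.

3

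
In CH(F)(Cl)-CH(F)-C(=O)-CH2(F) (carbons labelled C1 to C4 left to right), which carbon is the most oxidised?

Tallying each carbon's bonds:
C1: 1C, 1H, 1F, 1Cl → 0 − 1 + 1 + 1 = +1
C2: 2C, 1H, 1F → 0 − 1 + 1 = 0
C3: 2C, 2O → 0 + 2 = +2
C4: 1C, 2H, 1F → 0 − 2 + 1 = -1
The most oxidised carbon is C3 at +2.

C3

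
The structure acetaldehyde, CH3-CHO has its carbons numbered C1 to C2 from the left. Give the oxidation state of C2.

C2 has one bond to H (-1), a double bond to O (2×+1 = +2), one bond to C (0).
Oxidation state = -1 + 2 + 0 = +1.

+1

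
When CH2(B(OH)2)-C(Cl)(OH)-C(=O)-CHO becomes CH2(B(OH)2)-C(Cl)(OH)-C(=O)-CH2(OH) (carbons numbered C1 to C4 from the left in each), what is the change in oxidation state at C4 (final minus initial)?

Before: C4 has 1 bond to C, 1 bond to H, 2 bonds to O → oxidation state +1.
After: C4 has 1 bond to C, 2 bonds to H, 1 bond to O → oxidation state -1.
Δ = -1 − (+1) = -2, so this is a reduction at C4.

-2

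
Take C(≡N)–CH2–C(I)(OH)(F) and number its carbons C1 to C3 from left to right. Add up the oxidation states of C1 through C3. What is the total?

+4

Tallying each carbon's bonds:
C1: 1C, 3N → 0 + 3 = +3
C2: 2C, 2H → 0 − 2 = -2
C3: 1C, 1O, 1F, 1I → 0 + 1 + 1 + 1 = +3
Sum = +3 − 2 + 3 = +4.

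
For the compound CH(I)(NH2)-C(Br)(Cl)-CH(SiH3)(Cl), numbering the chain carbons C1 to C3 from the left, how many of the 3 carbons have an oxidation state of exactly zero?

Tallying each carbon's bonds:
C1: 1C, 1H, 1N, 1I → 0 − 1 + 1 + 1 = +1
C2: 2C, 1Cl, 1Br → 0 + 1 + 1 = +2
C3: 1C, 1H, 1Cl, 1Si → 0 − 1 + 1 − 1 = -1
0 carbons meet the condition.

0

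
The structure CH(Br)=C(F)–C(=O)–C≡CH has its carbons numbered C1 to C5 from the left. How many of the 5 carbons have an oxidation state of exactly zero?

2

Tallying each carbon's bonds:
C1: 2C, 1H, 1Br → 0 − 1 + 1 = 0
C2: 3C, 1F → 0 + 1 = +1
C3: 2C, 2O → 0 + 2 = +2
C4: 4C → 0 = 0
C5: 3C, 1H → 0 − 1 = -1
2 carbons (C1, C4) meet the condition.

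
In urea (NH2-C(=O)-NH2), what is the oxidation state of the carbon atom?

The carbon has one bond to N (+1), a double bond to O (2×+1 = +2), one bond to N (+1).
Oxidation state = +1 + 2 + 1 = +4.

+4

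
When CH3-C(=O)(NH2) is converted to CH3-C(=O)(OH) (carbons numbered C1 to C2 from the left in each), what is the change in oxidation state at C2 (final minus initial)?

0

Before: C2 has 1 bond to C, 2 bonds to O, 1 bond to N → oxidation state +3.
After: C2 has 1 bond to C, 3 bonds to O → oxidation state +3.
Δ = +3 − (+3) = 0, so no net redox change at C2.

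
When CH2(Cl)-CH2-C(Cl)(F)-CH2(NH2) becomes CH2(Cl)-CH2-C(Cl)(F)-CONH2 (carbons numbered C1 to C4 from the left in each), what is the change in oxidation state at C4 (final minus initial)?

Before: C4 has 1 bond to C, 2 bonds to H, 1 bond to N → oxidation state -1.
After: C4 has 1 bond to C, 2 bonds to O, 1 bond to N → oxidation state +3.
Δ = +3 − (-1) = +4, so this is an oxidation at C4.

+4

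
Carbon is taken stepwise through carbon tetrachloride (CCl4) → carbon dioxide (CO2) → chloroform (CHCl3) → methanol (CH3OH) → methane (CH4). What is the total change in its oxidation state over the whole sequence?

Carbon oxidation states along the series — carbon tetrachloride: +4, carbon dioxide: +4, chloroform: +2, methanol: -2, methane: -4.
Net change = -4 − (+4) = -8.

-8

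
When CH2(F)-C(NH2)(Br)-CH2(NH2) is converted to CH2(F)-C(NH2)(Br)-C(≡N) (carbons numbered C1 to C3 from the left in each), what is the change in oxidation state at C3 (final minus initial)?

+4

Before: C3 has 1 bond to C, 2 bonds to H, 1 bond to N → oxidation state -1.
After: C3 has 1 bond to C, 3 bonds to N → oxidation state +3.
Δ = +3 − (-1) = +4, so this is an oxidation at C3.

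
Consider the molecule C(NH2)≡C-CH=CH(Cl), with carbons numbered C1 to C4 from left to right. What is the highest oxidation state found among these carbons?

+1

Tallying each carbon's bonds:
C1: 3C, 1N → 0 + 1 = +1
C2: 4C → 0 = 0
C3: 3C, 1H → 0 − 1 = -1
C4: 2C, 1H, 1Cl → 0 − 1 + 1 = 0
The highest value is +1.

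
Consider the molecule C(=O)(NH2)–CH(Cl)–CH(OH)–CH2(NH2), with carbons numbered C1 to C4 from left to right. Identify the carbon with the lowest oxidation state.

Tallying each carbon's bonds:
C1: 1C, 2O, 1N → 0 + 2 + 1 = +3
C2: 2C, 1H, 1Cl → 0 − 1 + 1 = 0
C3: 2C, 1H, 1O → 0 − 1 + 1 = 0
C4: 1C, 2H, 1N → 0 − 2 + 1 = -1
The most reduced carbon is C4 at -1.

C4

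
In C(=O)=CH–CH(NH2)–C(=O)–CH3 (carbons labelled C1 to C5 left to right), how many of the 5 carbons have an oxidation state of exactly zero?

1

Tallying each carbon's bonds:
C1: 2C, 2O → 0 + 2 = +2
C2: 3C, 1H → 0 − 1 = -1
C3: 2C, 1H, 1N → 0 − 1 + 1 = 0
C4: 2C, 2O → 0 + 2 = +2
C5: 1C, 3H → 0 − 3 = -3
1 carbon (C3) meets the condition.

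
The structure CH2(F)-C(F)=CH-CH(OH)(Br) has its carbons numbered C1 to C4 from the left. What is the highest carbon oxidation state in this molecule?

Each bond to a more electronegative atom (O, N, halogen) counts +1, each bond to a less electronegative atom (H, metal, B, Si) counts −1, and each C–C bond counts 0. Tallying each carbon:
C1: 1C, 2H, 1F → 0 − 2 + 1 = -1
C2: 3C, 1F → 0 + 1 = +1
C3: 3C, 1H → 0 − 1 = -1
C4: 1C, 1H, 1O, 1Br → 0 − 1 + 1 + 1 = +1
The highest value is +1.

+1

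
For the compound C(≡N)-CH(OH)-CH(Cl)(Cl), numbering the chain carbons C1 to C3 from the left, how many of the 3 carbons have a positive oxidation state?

2

Count +1 for every bond to an atom more electronegative than carbon and −1 for every bond to one less electronegative; C–C bonds are 0. Tallying each carbon:
C1: 1C, 3N → 0 + 3 = +3
C2: 2C, 1H, 1O → 0 − 1 + 1 = 0
C3: 1C, 1H, 2Cl → 0 − 1 + 2 = +1
2 carbons (C1, C3) meet the condition.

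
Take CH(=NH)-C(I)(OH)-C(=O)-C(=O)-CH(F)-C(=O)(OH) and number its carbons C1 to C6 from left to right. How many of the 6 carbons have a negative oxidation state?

Tallying each carbon's bonds:
C1: 1C, 1H, 2N → 0 − 1 + 2 = +1
C2: 2C, 1O, 1I → 0 + 1 + 1 = +2
C3: 2C, 2O → 0 + 2 = +2
C4: 2C, 2O → 0 + 2 = +2
C5: 2C, 1H, 1F → 0 − 1 + 1 = 0
C6: 1C, 3O → 0 + 3 = +3
0 carbons meet the condition.

0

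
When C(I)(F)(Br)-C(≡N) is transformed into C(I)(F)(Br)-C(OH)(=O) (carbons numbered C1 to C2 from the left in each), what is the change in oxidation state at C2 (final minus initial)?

Before: C2 has 1 bond to C, 3 bonds to N → oxidation state +3.
After: C2 has 1 bond to C, 3 bonds to O → oxidation state +3.
Δ = +3 − (+3) = 0, so no net redox change at C2.

0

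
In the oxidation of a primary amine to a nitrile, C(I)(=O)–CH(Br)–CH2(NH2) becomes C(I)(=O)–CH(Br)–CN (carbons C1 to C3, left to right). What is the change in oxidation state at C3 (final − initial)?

Before: C3 has 1 bond to C, 2 bonds to H, 1 bond to N → oxidation state -1.
After: C3 has 1 bond to C, 3 bonds to N → oxidation state +3.
Δ = +3 − (-1) = +4, so this is an oxidation at C3.

+4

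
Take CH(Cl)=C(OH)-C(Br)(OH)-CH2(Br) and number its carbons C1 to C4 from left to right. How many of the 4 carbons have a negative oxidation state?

1

Each bond to a more electronegative atom (O, N, halogen) counts +1, each bond to a less electronegative atom (H, metal, B, Si) counts −1, and each C–C bond counts 0. Tallying each carbon:
C1: 2C, 1H, 1Cl → 0 − 1 + 1 = 0
C2: 3C, 1O → 0 + 1 = +1
C3: 2C, 1O, 1Br → 0 + 1 + 1 = +2
C4: 1C, 2H, 1Br → 0 − 2 + 1 = -1
1 carbon (C4) meets the condition.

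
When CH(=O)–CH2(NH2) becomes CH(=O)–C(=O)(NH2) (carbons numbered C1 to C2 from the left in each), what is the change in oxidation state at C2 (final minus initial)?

+4

Before: C2 has 1 bond to C, 2 bonds to H, 1 bond to N → oxidation state -1.
After: C2 has 1 bond to C, 2 bonds to O, 1 bond to N → oxidation state +3.
Δ = +3 − (-1) = +4, so this is an oxidation at C2.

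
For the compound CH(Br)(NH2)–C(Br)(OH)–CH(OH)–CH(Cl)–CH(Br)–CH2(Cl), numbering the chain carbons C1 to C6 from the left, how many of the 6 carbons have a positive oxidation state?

2

Tallying each carbon's bonds:
C1: 1C, 1H, 1N, 1Br → 0 − 1 + 1 + 1 = +1
C2: 2C, 1O, 1Br → 0 + 1 + 1 = +2
C3: 2C, 1H, 1O → 0 − 1 + 1 = 0
C4: 2C, 1H, 1Cl → 0 − 1 + 1 = 0
C5: 2C, 1H, 1Br → 0 − 1 + 1 = 0
C6: 1C, 2H, 1Cl → 0 − 2 + 1 = -1
2 carbons (C1, C2) meet the condition.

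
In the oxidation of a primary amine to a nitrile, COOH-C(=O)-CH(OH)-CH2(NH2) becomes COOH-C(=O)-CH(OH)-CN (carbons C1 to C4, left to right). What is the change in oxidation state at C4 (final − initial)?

+4

Before: C4 has 1 bond to C, 2 bonds to H, 1 bond to N → oxidation state -1.
After: C4 has 1 bond to C, 3 bonds to N → oxidation state +3.
Δ = +3 − (-1) = +4, so this is an oxidation at C4.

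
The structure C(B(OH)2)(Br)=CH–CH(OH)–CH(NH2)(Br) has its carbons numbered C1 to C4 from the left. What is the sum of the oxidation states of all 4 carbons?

0

Assign +1 per bond to O/N/halogen, −1 per bond to H or an electropositive element, and 0 per bond to carbon. Tallying each carbon:
C1: 2C, 1Br, 1B → 0 + 1 − 1 = 0
C2: 3C, 1H → 0 − 1 = -1
C3: 2C, 1H, 1O → 0 − 1 + 1 = 0
C4: 1C, 1H, 1N, 1Br → 0 − 1 + 1 + 1 = +1
Sum = 0 − 1 + 0 + 1 = 0.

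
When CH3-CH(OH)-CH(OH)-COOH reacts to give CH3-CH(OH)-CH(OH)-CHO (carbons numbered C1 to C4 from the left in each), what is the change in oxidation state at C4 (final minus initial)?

Before: C4 has 1 bond to C, 3 bonds to O → oxidation state +3.
After: C4 has 1 bond to C, 1 bond to H, 2 bonds to O → oxidation state +1.
Δ = +1 − (+3) = -2, so this is a reduction at C4.

-2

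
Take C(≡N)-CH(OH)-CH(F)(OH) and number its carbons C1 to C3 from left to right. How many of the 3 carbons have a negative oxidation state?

0

Count +1 for every bond to an atom more electronegative than carbon and −1 for every bond to one less electronegative; C–C bonds are 0. Tallying each carbon:
C1: 1C, 3N → 0 + 3 = +3
C2: 2C, 1H, 1O → 0 − 1 + 1 = 0
C3: 1C, 1H, 1O, 1F → 0 − 1 + 1 + 1 = +1
0 carbons meet the condition.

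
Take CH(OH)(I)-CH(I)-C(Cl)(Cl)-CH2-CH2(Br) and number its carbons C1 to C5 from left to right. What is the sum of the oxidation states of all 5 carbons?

0

Tallying each carbon's bonds:
C1: 1C, 1H, 1O, 1I → 0 − 1 + 1 + 1 = +1
C2: 2C, 1H, 1I → 0 − 1 + 1 = 0
C3: 2C, 2Cl → 0 + 2 = +2
C4: 2C, 2H → 0 − 2 = -2
C5: 1C, 2H, 1Br → 0 − 2 + 1 = -1
Sum = +1 + 0 + 2 − 2 − 1 = 0.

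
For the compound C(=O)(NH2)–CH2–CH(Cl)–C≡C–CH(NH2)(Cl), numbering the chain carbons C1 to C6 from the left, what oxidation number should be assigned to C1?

+3

Count +1 for every bond to an atom more electronegative than carbon and −1 for every bond to one less electronegative; C–C bonds are 0.
C1 has one bond to C (0), a double bond to O (2×+1 = +2), one bond to N (+1).
Oxidation state = 0 + 2 + 1 = +3.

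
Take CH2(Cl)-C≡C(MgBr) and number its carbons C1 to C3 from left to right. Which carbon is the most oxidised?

Assign +1 per bond to O/N/halogen, −1 per bond to H or an electropositive element, and 0 per bond to carbon. Tallying each carbon:
C1: 1C, 2H, 1Cl → 0 − 2 + 1 = -1
C2: 4C → 0 = 0
C3: 3C, 1Mg → 0 − 1 = -1
The most oxidised carbon is C2 at 0.

C2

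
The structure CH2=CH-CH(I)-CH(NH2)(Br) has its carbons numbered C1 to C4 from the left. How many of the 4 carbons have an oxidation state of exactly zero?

Count +1 for every bond to an atom more electronegative than carbon and −1 for every bond to one less electronegative; C–C bonds are 0. Tallying each carbon:
C1: 2C, 2H → 0 − 2 = -2
C2: 3C, 1H → 0 − 1 = -1
C3: 2C, 1H, 1I → 0 − 1 + 1 = 0
C4: 1C, 1H, 1N, 1Br → 0 − 1 + 1 + 1 = +1
1 carbon (C3) meets the condition.

1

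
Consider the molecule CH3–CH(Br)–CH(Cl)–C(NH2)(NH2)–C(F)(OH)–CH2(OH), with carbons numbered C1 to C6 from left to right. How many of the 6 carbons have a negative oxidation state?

2

Tallying each carbon's bonds:
C1: 1C, 3H → 0 − 3 = -3
C2: 2C, 1H, 1Br → 0 − 1 + 1 = 0
C3: 2C, 1H, 1Cl → 0 − 1 + 1 = 0
C4: 2C, 2N → 0 + 2 = +2
C5: 2C, 1O, 1F → 0 + 1 + 1 = +2
C6: 1C, 2H, 1O → 0 − 2 + 1 = -1
2 carbons (C1, C6) meet the condition.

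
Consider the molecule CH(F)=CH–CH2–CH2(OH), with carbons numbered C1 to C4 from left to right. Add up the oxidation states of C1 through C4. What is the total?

-4

Tallying each carbon's bonds:
C1: 2C, 1H, 1F → 0 − 1 + 1 = 0
C2: 3C, 1H → 0 − 1 = -1
C3: 2C, 2H → 0 − 2 = -2
C4: 1C, 2H, 1O → 0 − 2 + 1 = -1
Sum = 0 − 1 − 2 − 1 = -4.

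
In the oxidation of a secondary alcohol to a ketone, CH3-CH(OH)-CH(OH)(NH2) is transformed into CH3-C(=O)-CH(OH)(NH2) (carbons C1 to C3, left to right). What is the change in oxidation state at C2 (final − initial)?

+2

Before: C2 has 2 bonds to C, 1 bond to H, 1 bond to O → oxidation state 0.
After: C2 has 2 bonds to C, 2 bonds to O → oxidation state +2.
Δ = +2 − (0) = +2, so this is an oxidation at C2.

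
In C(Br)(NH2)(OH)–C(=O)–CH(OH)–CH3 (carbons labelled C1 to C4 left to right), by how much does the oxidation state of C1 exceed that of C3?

C1: 1C, 1O, 1N, 1Br → 0 + 1 + 1 + 1 = +3
C3: 2C, 1H, 1O → 0 − 1 + 1 = 0
Difference: +3 − (0) = +3.

+3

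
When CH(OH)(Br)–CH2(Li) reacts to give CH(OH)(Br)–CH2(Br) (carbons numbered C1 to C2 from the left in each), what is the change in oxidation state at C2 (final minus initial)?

+2

Before: C2 has 1 bond to C, 2 bonds to H, 1 bond to Li → oxidation state -3.
After: C2 has 1 bond to C, 2 bonds to H, 1 bond to Br → oxidation state -1.
Δ = -1 − (-3) = +2, so this is an oxidation at C2.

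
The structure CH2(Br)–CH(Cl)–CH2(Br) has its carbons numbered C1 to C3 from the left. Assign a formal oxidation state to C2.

0

C2 has one bond to C (0), one bond to C (0), one bond to Cl (+1), one bond to H (-1).
Oxidation state = 0 + 0 + 1 − 1 = 0.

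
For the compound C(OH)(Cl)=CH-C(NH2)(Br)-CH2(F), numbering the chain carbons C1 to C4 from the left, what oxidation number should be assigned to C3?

+2

C3 has one bond to C (0), one bond to C (0), one bond to N (+1), one bond to Br (+1).
Oxidation state = 0 + 0 + 1 + 1 = +2.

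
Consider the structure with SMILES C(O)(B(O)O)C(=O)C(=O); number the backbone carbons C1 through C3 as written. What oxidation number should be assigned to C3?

+1

C3 has one bond to C (0), one bond to H (-1), a double bond to O (2×+1 = +2).
Oxidation state = 0 − 1 + 2 = +1.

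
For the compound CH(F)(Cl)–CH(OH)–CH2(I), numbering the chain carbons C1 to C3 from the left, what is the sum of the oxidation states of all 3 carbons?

Each bond to a more electronegative atom (O, N, halogen) counts +1, each bond to a less electronegative atom (H, metal, B, Si) counts −1, and each C–C bond counts 0. Tallying each carbon:
C1: 1C, 1H, 1F, 1Cl → 0 − 1 + 1 + 1 = +1
C2: 2C, 1H, 1O → 0 − 1 + 1 = 0
C3: 1C, 2H, 1I → 0 − 2 + 1 = -1
Sum = +1 + 0 − 1 = 0.

0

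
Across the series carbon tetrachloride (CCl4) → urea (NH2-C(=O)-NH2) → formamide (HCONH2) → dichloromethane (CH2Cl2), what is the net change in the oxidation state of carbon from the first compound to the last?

-4

Carbon oxidation states along the series — carbon tetrachloride: +4, urea: +4, formamide: +2, dichloromethane: 0.
Net change = 0 − (+4) = -4.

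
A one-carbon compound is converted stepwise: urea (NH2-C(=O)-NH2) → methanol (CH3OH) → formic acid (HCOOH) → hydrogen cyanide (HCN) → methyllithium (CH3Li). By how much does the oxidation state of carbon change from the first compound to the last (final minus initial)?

-8

Carbon oxidation states along the series — urea: +4, methanol: -2, formic acid: +2, hydrogen cyanide: +2, methyllithium: -4.
Net change = -4 − (+4) = -8.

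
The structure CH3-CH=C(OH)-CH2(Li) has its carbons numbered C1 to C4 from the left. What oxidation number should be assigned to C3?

Each bond to a more electronegative atom (O, N, halogen) counts +1, each bond to a less electronegative atom (H, metal, B, Si) counts −1, and each C–C bond counts 0.
C3 has a double bond to C (2×0 = 0), one bond to C (0), one bond to O (+1).
Oxidation state = 0 + 0 + 1 = +1.

+1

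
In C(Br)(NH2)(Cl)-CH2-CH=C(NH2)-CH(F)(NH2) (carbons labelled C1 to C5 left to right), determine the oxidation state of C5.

Assign +1 per bond to O/N/halogen, −1 per bond to H or an electropositive element, and 0 per bond to carbon.
C5 has one bond to C (0), one bond to F (+1), one bond to H (-1), one bond to N (+1).
Oxidation state = 0 + 1 − 1 + 1 = +1.

+1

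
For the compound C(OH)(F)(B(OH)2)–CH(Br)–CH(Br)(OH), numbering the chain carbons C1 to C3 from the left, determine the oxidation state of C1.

+1

Bonds to more-electronegative neighbours contribute +1 each, bonds to H or metals contribute −1 each, and C–C bonds contribute 0.
C1 has one bond to C (0), one bond to O (+1), one bond to F (+1), one bond to B (-1).
Oxidation state = 0 + 1 + 1 − 1 = +1.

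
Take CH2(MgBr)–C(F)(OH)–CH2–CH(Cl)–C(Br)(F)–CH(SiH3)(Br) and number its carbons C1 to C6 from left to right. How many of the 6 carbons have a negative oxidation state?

Tallying each carbon's bonds:
C1: 1C, 2H, 1Mg → 0 − 2 − 1 = -3
C2: 2C, 1O, 1F → 0 + 1 + 1 = +2
C3: 2C, 2H → 0 − 2 = -2
C4: 2C, 1H, 1Cl → 0 − 1 + 1 = 0
C5: 2C, 1F, 1Br → 0 + 1 + 1 = +2
C6: 1C, 1H, 1Br, 1Si → 0 − 1 + 1 − 1 = -1
3 carbons (C1, C3, C6) meet the condition.

3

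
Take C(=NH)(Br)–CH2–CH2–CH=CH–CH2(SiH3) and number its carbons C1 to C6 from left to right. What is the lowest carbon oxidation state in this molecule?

Bonds to more-electronegative neighbours contribute +1 each, bonds to H or metals contribute −1 each, and C–C bonds contribute 0. Tallying each carbon:
C1: 1C, 2N, 1Br → 0 + 2 + 1 = +3
C2: 2C, 2H → 0 − 2 = -2
C3: 2C, 2H → 0 − 2 = -2
C4: 3C, 1H → 0 − 1 = -1
C5: 3C, 1H → 0 − 1 = -1
C6: 1C, 2H, 1Si → 0 − 2 − 1 = -3
The lowest value is -3.

-3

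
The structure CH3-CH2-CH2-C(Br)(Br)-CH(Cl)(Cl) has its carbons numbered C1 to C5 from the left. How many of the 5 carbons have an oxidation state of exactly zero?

Tallying each carbon's bonds:
C1: 1C, 3H → 0 − 3 = -3
C2: 2C, 2H → 0 − 2 = -2
C3: 2C, 2H → 0 − 2 = -2
C4: 2C, 2Br → 0 + 2 = +2
C5: 1C, 1H, 2Cl → 0 − 1 + 2 = +1
0 carbons meet the condition.

0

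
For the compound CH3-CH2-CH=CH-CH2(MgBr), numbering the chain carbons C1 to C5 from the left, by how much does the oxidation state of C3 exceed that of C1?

C3: 3C, 1H → 0 − 1 = -1
C1: 1C, 3H → 0 − 3 = -3
Difference: -1 − (-3) = +2.

+2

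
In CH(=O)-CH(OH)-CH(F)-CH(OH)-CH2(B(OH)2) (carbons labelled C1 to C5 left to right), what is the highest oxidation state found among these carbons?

Tallying each carbon's bonds:
C1: 1C, 1H, 2O → 0 − 1 + 2 = +1
C2: 2C, 1H, 1O → 0 − 1 + 1 = 0
C3: 2C, 1H, 1F → 0 − 1 + 1 = 0
C4: 2C, 1H, 1O → 0 − 1 + 1 = 0
C5: 1C, 2H, 1B → 0 − 2 − 1 = -3
The highest value is +1.

+1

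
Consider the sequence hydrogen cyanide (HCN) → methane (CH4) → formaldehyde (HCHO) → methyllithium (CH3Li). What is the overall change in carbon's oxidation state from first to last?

-6

Carbon oxidation states along the series — hydrogen cyanide: +2, methane: -4, formaldehyde: 0, methyllithium: -4.
Net change = -4 − (+2) = -6.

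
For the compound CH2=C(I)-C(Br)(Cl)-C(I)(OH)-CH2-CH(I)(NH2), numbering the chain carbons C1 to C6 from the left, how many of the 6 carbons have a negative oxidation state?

Each bond to a more electronegative atom (O, N, halogen) counts +1, each bond to a less electronegative atom (H, metal, B, Si) counts −1, and each C–C bond counts 0. Tallying each carbon:
C1: 2C, 2H → 0 − 2 = -2
C2: 3C, 1I → 0 + 1 = +1
C3: 2C, 1Cl, 1Br → 0 + 1 + 1 = +2
C4: 2C, 1O, 1I → 0 + 1 + 1 = +2
C5: 2C, 2H → 0 − 2 = -2
C6: 1C, 1H, 1N, 1I → 0 − 1 + 1 + 1 = +1
2 carbons (C1, C5) meet the condition.

2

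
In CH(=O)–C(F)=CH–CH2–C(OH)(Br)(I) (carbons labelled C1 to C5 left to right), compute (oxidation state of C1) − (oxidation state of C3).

+2

C1: 1C, 1H, 2O → 0 − 1 + 2 = +1
C3: 3C, 1H → 0 − 1 = -1
Difference: +1 − (-1) = +2.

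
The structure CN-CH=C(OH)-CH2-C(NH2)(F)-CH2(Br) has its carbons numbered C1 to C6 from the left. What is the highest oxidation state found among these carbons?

Count +1 for every bond to an atom more electronegative than carbon and −1 for every bond to one less electronegative; C–C bonds are 0. Tallying each carbon:
C1: 1C, 3N → 0 + 3 = +3
C2: 3C, 1H → 0 − 1 = -1
C3: 3C, 1O → 0 + 1 = +1
C4: 2C, 2H → 0 − 2 = -2
C5: 2C, 1N, 1F → 0 + 1 + 1 = +2
C6: 1C, 2H, 1Br → 0 − 2 + 1 = -1
The highest value is +3.

+3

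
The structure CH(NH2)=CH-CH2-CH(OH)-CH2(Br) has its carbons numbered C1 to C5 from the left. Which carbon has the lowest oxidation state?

Tallying each carbon's bonds:
C1: 2C, 1H, 1N → 0 − 1 + 1 = 0
C2: 3C, 1H → 0 − 1 = -1
C3: 2C, 2H → 0 − 2 = -2
C4: 2C, 1H, 1O → 0 − 1 + 1 = 0
C5: 1C, 2H, 1Br → 0 − 2 + 1 = -1
The most reduced carbon is C3 at -2.

C3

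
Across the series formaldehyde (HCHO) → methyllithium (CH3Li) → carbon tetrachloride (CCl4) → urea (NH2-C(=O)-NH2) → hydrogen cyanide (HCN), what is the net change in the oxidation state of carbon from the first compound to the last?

+2

Carbon oxidation states along the series — formaldehyde: 0, methyllithium: -4, carbon tetrachloride: +4, urea: +4, hydrogen cyanide: +2.
Net change = +2 − (0) = +2.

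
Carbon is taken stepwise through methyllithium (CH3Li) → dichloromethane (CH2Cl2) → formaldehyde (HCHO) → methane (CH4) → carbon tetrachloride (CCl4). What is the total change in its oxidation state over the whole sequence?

+8

Carbon oxidation states along the series — methyllithium: -4, dichloromethane: 0, formaldehyde: 0, methane: -4, carbon tetrachloride: +4.
Net change = +4 − (-4) = +8.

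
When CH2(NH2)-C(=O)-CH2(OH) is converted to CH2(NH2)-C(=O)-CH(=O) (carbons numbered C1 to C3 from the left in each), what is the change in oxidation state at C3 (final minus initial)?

Before: C3 has 1 bond to C, 2 bonds to H, 1 bond to O → oxidation state -1.
After: C3 has 1 bond to C, 1 bond to H, 2 bonds to O → oxidation state +1.
Δ = +1 − (-1) = +2, so this is an oxidation at C3.

+2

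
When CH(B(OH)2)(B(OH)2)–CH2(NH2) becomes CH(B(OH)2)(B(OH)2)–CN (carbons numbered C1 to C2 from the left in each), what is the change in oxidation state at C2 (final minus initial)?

+4

Before: C2 has 1 bond to C, 2 bonds to H, 1 bond to N → oxidation state -1.
After: C2 has 1 bond to C, 3 bonds to N → oxidation state +3.
Δ = +3 − (-1) = +4, so this is an oxidation at C2.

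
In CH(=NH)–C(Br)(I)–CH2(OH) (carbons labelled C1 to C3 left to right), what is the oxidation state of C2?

Bonds to more-electronegative neighbours contribute +1 each, bonds to H or metals contribute −1 each, and C–C bonds contribute 0.
C2 has one bond to C (0), one bond to C (0), one bond to Br (+1), one bond to I (+1).
Oxidation state = 0 + 0 + 1 + 1 = +2.

+2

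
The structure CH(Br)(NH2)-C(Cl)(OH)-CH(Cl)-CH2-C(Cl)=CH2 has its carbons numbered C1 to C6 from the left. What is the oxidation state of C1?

C1 has one bond to C (0), one bond to Br (+1), one bond to N (+1), one bond to H (-1).
Oxidation state = 0 + 1 + 1 − 1 = +1.

+1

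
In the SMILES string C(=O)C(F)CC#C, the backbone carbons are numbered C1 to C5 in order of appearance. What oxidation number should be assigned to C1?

+1

Bonds to more-electronegative neighbours contribute +1 each, bonds to H or metals contribute −1 each, and C–C bonds contribute 0.
C1 has one bond to C (0), a double bond to O (2×+1 = +2), one bond to H (-1).
Oxidation state = 0 + 2 − 1 = +1.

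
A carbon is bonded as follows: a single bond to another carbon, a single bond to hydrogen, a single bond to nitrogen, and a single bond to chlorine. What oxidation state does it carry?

The carbon has one bond to C (0), one bond to N (+1), one bond to H (-1), one bond to Cl (+1).
Oxidation state = 0 + 1 − 1 + 1 = +1.

+1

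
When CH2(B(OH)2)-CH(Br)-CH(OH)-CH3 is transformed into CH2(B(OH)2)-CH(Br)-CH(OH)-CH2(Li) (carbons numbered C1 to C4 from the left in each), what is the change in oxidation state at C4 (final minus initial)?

0

Before: C4 has 1 bond to C, 3 bonds to H → oxidation state -3.
After: C4 has 1 bond to C, 2 bonds to H, 1 bond to Li → oxidation state -3.
Δ = -3 − (-3) = 0, so no net redox change at C4.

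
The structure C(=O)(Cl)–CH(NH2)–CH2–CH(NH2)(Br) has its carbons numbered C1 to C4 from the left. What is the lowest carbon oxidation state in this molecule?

-2

Each bond to a more electronegative atom (O, N, halogen) counts +1, each bond to a less electronegative atom (H, metal, B, Si) counts −1, and each C–C bond counts 0. Tallying each carbon:
C1: 1C, 2O, 1Cl → 0 + 2 + 1 = +3
C2: 2C, 1H, 1N → 0 − 1 + 1 = 0
C3: 2C, 2H → 0 − 2 = -2
C4: 1C, 1H, 1N, 1Br → 0 − 1 + 1 + 1 = +1
The lowest value is -2.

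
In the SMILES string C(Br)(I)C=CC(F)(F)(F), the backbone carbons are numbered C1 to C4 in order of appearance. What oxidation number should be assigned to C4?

C4 has one bond to C (0), one bond to F (+1), one bond to F (+1), one bond to F (+1).
Oxidation state = 0 + 1 + 1 + 1 = +3.

+3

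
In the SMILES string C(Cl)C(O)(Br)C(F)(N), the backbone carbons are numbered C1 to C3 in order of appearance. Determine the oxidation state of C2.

Assign +1 per bond to O/N/halogen, −1 per bond to H or an electropositive element, and 0 per bond to carbon.
C2 has one bond to C (0), one bond to C (0), one bond to O (+1), one bond to Br (+1).
Oxidation state = 0 + 0 + 1 + 1 = +2.

+2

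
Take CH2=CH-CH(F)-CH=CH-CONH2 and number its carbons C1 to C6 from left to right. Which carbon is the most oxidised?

Assign +1 per bond to O/N/halogen, −1 per bond to H or an electropositive element, and 0 per bond to carbon. Tallying each carbon:
C1: 2C, 2H → 0 − 2 = -2
C2: 3C, 1H → 0 − 1 = -1
C3: 2C, 1H, 1F → 0 − 1 + 1 = 0
C4: 3C, 1H → 0 − 1 = -1
C5: 3C, 1H → 0 − 1 = -1
C6: 1C, 2O, 1N → 0 + 2 + 1 = +3
The most oxidised carbon is C6 at +3.

C6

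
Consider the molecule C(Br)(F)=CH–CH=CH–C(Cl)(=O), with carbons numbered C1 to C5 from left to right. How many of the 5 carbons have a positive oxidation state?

2

Count +1 for every bond to an atom more electronegative than carbon and −1 for every bond to one less electronegative; C–C bonds are 0. Tallying each carbon:
C1: 2C, 1F, 1Br → 0 + 1 + 1 = +2
C2: 3C, 1H → 0 − 1 = -1
C3: 3C, 1H → 0 − 1 = -1
C4: 3C, 1H → 0 − 1 = -1
C5: 1C, 2O, 1Cl → 0 + 2 + 1 = +3
2 carbons (C1, C5) meet the condition.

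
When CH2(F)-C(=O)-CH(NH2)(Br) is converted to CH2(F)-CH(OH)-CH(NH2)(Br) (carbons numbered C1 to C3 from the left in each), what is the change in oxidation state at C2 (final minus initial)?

-2

Before: C2 has 2 bonds to C, 2 bonds to O → oxidation state +2.
After: C2 has 2 bonds to C, 1 bond to H, 1 bond to O → oxidation state 0.
Δ = 0 − (+2) = -2, so this is a reduction at C2.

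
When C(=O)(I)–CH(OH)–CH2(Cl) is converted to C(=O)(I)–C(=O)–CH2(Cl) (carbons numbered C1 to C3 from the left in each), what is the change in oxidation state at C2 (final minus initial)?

+2

Before: C2 has 2 bonds to C, 1 bond to H, 1 bond to O → oxidation state 0.
After: C2 has 2 bonds to C, 2 bonds to O → oxidation state +2.
Δ = +2 − (0) = +2, so this is an oxidation at C2.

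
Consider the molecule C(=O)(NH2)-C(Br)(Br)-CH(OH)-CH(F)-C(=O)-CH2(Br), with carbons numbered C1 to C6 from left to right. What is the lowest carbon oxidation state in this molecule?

-1

Tallying each carbon's bonds:
C1: 1C, 2O, 1N → 0 + 2 + 1 = +3
C2: 2C, 2Br → 0 + 2 = +2
C3: 2C, 1H, 1O → 0 − 1 + 1 = 0
C4: 2C, 1H, 1F → 0 − 1 + 1 = 0
C5: 2C, 2O → 0 + 2 = +2
C6: 1C, 2H, 1Br → 0 − 2 + 1 = -1
The lowest value is -1.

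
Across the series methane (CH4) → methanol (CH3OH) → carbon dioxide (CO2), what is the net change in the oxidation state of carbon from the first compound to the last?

+8

Carbon oxidation states along the series — methane: -4, methanol: -2, carbon dioxide: +4.
Net change = +4 − (-4) = +8.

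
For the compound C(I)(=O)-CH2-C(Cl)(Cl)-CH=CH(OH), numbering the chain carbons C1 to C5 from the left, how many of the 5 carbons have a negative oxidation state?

Each bond to a more electronegative atom (O, N, halogen) counts +1, each bond to a less electronegative atom (H, metal, B, Si) counts −1, and each C–C bond counts 0. Tallying each carbon:
C1: 1C, 2O, 1I → 0 + 2 + 1 = +3
C2: 2C, 2H → 0 − 2 = -2
C3: 2C, 2Cl → 0 + 2 = +2
C4: 3C, 1H → 0 − 1 = -1
C5: 2C, 1H, 1O → 0 − 1 + 1 = 0
2 carbons (C2, C4) meet the condition.

2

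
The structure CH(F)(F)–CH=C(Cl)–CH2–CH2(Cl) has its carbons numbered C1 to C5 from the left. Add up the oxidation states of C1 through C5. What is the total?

Tallying each carbon's bonds:
C1: 1C, 1H, 2F → 0 − 1 + 2 = +1
C2: 3C, 1H → 0 − 1 = -1
C3: 3C, 1Cl → 0 + 1 = +1
C4: 2C, 2H → 0 − 2 = -2
C5: 1C, 2H, 1Cl → 0 − 2 + 1 = -1
Sum = +1 − 1 + 1 − 2 − 1 = -2.

-2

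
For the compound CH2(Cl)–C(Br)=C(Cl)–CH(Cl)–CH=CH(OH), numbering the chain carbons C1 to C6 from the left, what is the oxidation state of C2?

+1

Each bond to a more electronegative atom (O, N, halogen) counts +1, each bond to a less electronegative atom (H, metal, B, Si) counts −1, and each C–C bond counts 0.
C2 has one bond to C (0), a double bond to C (2×0 = 0), one bond to Br (+1).
Oxidation state = 0 + 0 + 1 = +1.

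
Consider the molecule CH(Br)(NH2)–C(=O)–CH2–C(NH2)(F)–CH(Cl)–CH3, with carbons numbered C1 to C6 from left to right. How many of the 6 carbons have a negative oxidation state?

2

Bonds to more-electronegative neighbours contribute +1 each, bonds to H or metals contribute −1 each, and C–C bonds contribute 0. Tallying each carbon:
C1: 1C, 1H, 1N, 1Br → 0 − 1 + 1 + 1 = +1
C2: 2C, 2O → 0 + 2 = +2
C3: 2C, 2H → 0 − 2 = -2
C4: 2C, 1N, 1F → 0 + 1 + 1 = +2
C5: 2C, 1H, 1Cl → 0 − 1 + 1 = 0
C6: 1C, 3H → 0 − 3 = -3
2 carbons (C3, C6) meet the condition.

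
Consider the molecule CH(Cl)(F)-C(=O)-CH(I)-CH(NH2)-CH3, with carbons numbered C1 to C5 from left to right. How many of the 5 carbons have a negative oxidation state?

Bonds to more-electronegative neighbours contribute +1 each, bonds to H or metals contribute −1 each, and C–C bonds contribute 0. Tallying each carbon:
C1: 1C, 1H, 1F, 1Cl → 0 − 1 + 1 + 1 = +1
C2: 2C, 2O → 0 + 2 = +2
C3: 2C, 1H, 1I → 0 − 1 + 1 = 0
C4: 2C, 1H, 1N → 0 − 1 + 1 = 0
C5: 1C, 3H → 0 − 3 = -3
1 carbon (C5) meets the condition.

1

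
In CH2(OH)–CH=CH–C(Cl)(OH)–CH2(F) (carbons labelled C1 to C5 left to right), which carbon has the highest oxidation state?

Bonds to more-electronegative neighbours contribute +1 each, bonds to H or metals contribute −1 each, and C–C bonds contribute 0. Tallying each carbon:
C1: 1C, 2H, 1O → 0 − 2 + 1 = -1
C2: 3C, 1H → 0 − 1 = -1
C3: 3C, 1H → 0 − 1 = -1
C4: 2C, 1O, 1Cl → 0 + 1 + 1 = +2
C5: 1C, 2H, 1F → 0 − 2 + 1 = -1
The most oxidised carbon is C4 at +2.

C4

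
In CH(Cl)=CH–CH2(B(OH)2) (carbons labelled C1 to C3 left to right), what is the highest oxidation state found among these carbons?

Assign +1 per bond to O/N/halogen, −1 per bond to H or an electropositive element, and 0 per bond to carbon. Tallying each carbon:
C1: 2C, 1H, 1Cl → 0 − 1 + 1 = 0
C2: 3C, 1H → 0 − 1 = -1
C3: 1C, 2H, 1B → 0 − 2 − 1 = -3
The highest value is 0.

0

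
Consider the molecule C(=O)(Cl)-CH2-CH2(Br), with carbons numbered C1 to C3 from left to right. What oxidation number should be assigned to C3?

-1

Count +1 for every bond to an atom more electronegative than carbon and −1 for every bond to one less electronegative; C–C bonds are 0.
C3 has one bond to C (0), one bond to H (-1), one bond to H (-1), one bond to Br (+1).
Oxidation state = 0 − 1 − 1 + 1 = -1.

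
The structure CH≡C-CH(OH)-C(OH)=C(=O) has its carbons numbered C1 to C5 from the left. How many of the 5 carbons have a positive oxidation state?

Tallying each carbon's bonds:
C1: 3C, 1H → 0 − 1 = -1
C2: 4C → 0 = 0
C3: 2C, 1H, 1O → 0 − 1 + 1 = 0
C4: 3C, 1O → 0 + 1 = +1
C5: 2C, 2O → 0 + 2 = +2
2 carbons (C4, C5) meet the condition.

2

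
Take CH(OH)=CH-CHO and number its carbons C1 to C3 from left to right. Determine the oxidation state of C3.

+1

C3 has one bond to C (0), one bond to H (-1), a double bond to O (2×+1 = +2).
Oxidation state = 0 − 1 + 2 = +1.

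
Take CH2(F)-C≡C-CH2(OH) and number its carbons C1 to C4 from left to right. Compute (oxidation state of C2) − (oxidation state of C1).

+1

C2: 4C → 0 = 0
C1: 1C, 2H, 1F → 0 − 2 + 1 = -1
Difference: 0 − (-1) = +1.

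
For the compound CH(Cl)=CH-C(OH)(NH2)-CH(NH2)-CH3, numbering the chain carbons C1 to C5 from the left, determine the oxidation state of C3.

+2

C3 has one bond to C (0), one bond to C (0), one bond to O (+1), one bond to N (+1).
Oxidation state = 0 + 0 + 1 + 1 = +2.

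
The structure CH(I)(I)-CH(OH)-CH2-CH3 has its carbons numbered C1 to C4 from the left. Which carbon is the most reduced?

Assign +1 per bond to O/N/halogen, −1 per bond to H or an electropositive element, and 0 per bond to carbon. Tallying each carbon:
C1: 1C, 1H, 2I → 0 − 1 + 2 = +1
C2: 2C, 1H, 1O → 0 − 1 + 1 = 0
C3: 2C, 2H → 0 − 2 = -2
C4: 1C, 3H → 0 − 3 = -3
The most reduced carbon is C4 at -3.

C4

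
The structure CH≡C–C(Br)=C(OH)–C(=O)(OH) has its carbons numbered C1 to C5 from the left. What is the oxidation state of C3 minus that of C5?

C3: 3C, 1Br → 0 + 1 = +1
C5: 1C, 3O → 0 + 3 = +3
Difference: +1 − (+3) = -2.

-2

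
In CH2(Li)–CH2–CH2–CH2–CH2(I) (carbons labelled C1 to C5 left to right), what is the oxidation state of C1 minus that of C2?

C1: 1C, 2H, 1Li → 0 − 2 − 1 = -3
C2: 2C, 2H → 0 − 2 = -2
Difference: -3 − (-2) = -1.

-1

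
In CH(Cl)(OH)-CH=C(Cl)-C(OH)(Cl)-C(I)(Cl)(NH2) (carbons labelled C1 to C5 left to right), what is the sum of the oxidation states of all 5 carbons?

+6

Assign +1 per bond to O/N/halogen, −1 per bond to H or an electropositive element, and 0 per bond to carbon. Tallying each carbon:
C1: 1C, 1H, 1O, 1Cl → 0 − 1 + 1 + 1 = +1
C2: 3C, 1H → 0 − 1 = -1
C3: 3C, 1Cl → 0 + 1 = +1
C4: 2C, 1O, 1Cl → 0 + 1 + 1 = +2
C5: 1C, 1N, 1Cl, 1I → 0 + 1 + 1 + 1 = +3
Sum = +1 − 1 + 1 + 2 + 3 = +6.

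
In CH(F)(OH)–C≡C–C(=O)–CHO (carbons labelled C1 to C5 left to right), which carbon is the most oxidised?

C4

Tallying each carbon's bonds:
C1: 1C, 1H, 1O, 1F → 0 − 1 + 1 + 1 = +1
C2: 4C → 0 = 0
C3: 4C → 0 = 0
C4: 2C, 2O → 0 + 2 = +2
C5: 1C, 1H, 2O → 0 − 1 + 2 = +1
The most oxidised carbon is C4 at +2.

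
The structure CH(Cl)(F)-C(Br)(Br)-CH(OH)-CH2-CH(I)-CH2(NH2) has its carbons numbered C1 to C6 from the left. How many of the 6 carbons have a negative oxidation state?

Tallying each carbon's bonds:
C1: 1C, 1H, 1F, 1Cl → 0 − 1 + 1 + 1 = +1
C2: 2C, 2Br → 0 + 2 = +2
C3: 2C, 1H, 1O → 0 − 1 + 1 = 0
C4: 2C, 2H → 0 − 2 = -2
C5: 2C, 1H, 1I → 0 − 1 + 1 = 0
C6: 1C, 2H, 1N → 0 − 2 + 1 = -1
2 carbons (C4, C6) meet the condition.

2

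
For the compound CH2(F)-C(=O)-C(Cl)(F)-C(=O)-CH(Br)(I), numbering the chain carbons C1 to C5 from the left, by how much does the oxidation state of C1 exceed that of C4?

C1: 1C, 2H, 1F → 0 − 2 + 1 = -1
C4: 2C, 2O → 0 + 2 = +2
Difference: -1 − (+2) = -3.

-3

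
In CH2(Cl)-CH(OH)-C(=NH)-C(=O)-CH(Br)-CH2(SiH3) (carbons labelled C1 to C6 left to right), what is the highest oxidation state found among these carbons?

+2

Tallying each carbon's bonds:
C1: 1C, 2H, 1Cl → 0 − 2 + 1 = -1
C2: 2C, 1H, 1O → 0 − 1 + 1 = 0
C3: 2C, 2N → 0 + 2 = +2
C4: 2C, 2O → 0 + 2 = +2
C5: 2C, 1H, 1Br → 0 − 1 + 1 = 0
C6: 1C, 2H, 1Si → 0 − 2 − 1 = -3
The highest value is +2.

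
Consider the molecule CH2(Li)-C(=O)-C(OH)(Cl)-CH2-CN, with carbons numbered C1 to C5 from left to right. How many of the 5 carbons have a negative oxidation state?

Assign +1 per bond to O/N/halogen, −1 per bond to H or an electropositive element, and 0 per bond to carbon. Tallying each carbon:
C1: 1C, 2H, 1Li → 0 − 2 − 1 = -3
C2: 2C, 2O → 0 + 2 = +2
C3: 2C, 1O, 1Cl → 0 + 1 + 1 = +2
C4: 2C, 2H → 0 − 2 = -2
C5: 1C, 3N → 0 + 3 = +3
2 carbons (C1, C4) meet the condition.

2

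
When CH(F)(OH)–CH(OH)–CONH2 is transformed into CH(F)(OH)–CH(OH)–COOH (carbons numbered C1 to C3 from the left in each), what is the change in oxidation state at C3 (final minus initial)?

0

Before: C3 has 1 bond to C, 2 bonds to O, 1 bond to N → oxidation state +3.
After: C3 has 1 bond to C, 3 bonds to O → oxidation state +3.
Δ = +3 − (+3) = 0, so no net redox change at C3.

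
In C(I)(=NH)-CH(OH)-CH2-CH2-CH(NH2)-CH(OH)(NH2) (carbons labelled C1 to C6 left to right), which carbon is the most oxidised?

Bonds to more-electronegative neighbours contribute +1 each, bonds to H or metals contribute −1 each, and C–C bonds contribute 0. Tallying each carbon:
C1: 1C, 2N, 1I → 0 + 2 + 1 = +3
C2: 2C, 1H, 1O → 0 − 1 + 1 = 0
C3: 2C, 2H → 0 − 2 = -2
C4: 2C, 2H → 0 − 2 = -2
C5: 2C, 1H, 1N → 0 − 1 + 1 = 0
C6: 1C, 1H, 1O, 1N → 0 − 1 + 1 + 1 = +1
The most oxidised carbon is C1 at +3.

C1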